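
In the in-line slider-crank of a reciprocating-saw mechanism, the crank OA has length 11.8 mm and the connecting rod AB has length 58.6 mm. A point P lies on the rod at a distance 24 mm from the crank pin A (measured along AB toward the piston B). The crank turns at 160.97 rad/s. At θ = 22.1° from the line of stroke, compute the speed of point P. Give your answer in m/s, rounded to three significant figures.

1.29

ω = 161 rad/s.  Crank-pin speed |V_A| = rω = 1.8994 m/s, perpendicular to OA.
Rod angle: sinφ = −(r/L) sinθ ⇒ φ = -4.345°; ω_rod = −rω cosθ/√(L²−r²sin²θ) = -30.119 rad/s.
V_P = V_A + ω_rod × AP, with AP = 0.024 m along the rod.
Components: V_Px = −rω sinθ − a·ω_rod·sinφ = -0.76938 m/s;  V_Py = rω cosθ + a·ω_rod·cosφ = +1.0391 m/s.
|V_P| = √(V_Px² + V_Py²) = 1.2929 m/s.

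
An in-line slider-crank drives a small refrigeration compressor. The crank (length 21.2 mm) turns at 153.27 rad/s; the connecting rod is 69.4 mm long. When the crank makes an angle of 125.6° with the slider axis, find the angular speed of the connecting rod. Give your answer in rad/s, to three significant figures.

28.1

ω = 153.3 rad/s
The rod makes angle φ with the slider axis where L sinφ = r sinθ; differentiating, L cosφ·φ̇ = r ω cosθ.
L cosφ = √(L² − r² sin²θ) = 0.067225 m.
|ω_rod| = r ω |cosθ| / √(L² − r² sin²θ) = 0.0212·153.3·0.58212/0.067225 = 28.137 rad/s.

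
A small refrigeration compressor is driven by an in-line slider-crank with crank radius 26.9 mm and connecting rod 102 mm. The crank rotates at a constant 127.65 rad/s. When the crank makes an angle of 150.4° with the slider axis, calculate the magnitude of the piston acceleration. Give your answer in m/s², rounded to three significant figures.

320

ω = 127.7 rad/s
x(θ) = r cosθ + √(L² − r² sin²θ); with ω constant, a = ω²·d²x/dθ².
d²x/dθ² = −r cosθ − r²(cos2θ)/√u − r⁴ sin²2θ/(4u^{3/2}),  u = L² − r² sin²θ = 0.0102275 m².
Substituting r = 0.0269 m, L = 0.102 m, θ = 150.4°: d²x/dθ² = +0.019632 m.
a = ω²·d²x/dθ² = (127.7)²·(+0.019632) = +319.9 m/s²;  |a| = 319.9 m/s².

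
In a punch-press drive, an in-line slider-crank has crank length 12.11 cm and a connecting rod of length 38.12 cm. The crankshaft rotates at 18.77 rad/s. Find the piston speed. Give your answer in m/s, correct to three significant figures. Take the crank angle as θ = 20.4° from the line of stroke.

ω = 18.77 rad/s
For an in-line slider-crank, x = r cosθ + √(L² − r² sin²θ), so v = −rω sinθ·[1 + r cosθ/√(L² − r² sin²θ)].
With r = 0.1211 m, L = 0.3812 m, θ = 20.4°: √(L² − r² sin²θ) = 0.37886 m.
v = −0.1211·18.77·0.34857·[1 + 0.1211·0.93728/0.37886] = -1.0297 m/s.
|v| = 1.0297 m/s.

1.03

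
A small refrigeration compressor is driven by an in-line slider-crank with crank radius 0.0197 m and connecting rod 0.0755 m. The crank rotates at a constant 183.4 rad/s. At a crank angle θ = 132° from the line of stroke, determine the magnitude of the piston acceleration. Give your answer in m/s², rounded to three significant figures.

459

ω = 183.4 rad/s
x(θ) = r cosθ + √(L² − r² sin²θ); with ω constant, a = ω²·d²x/dθ².
d²x/dθ² = −r cosθ − r²(cos2θ)/√u − r⁴ sin²2θ/(4u^{3/2}),  u = L² − r² sin²θ = 0.00548592 m².
Substituting r = 0.0197 m, L = 0.0755 m, θ = 132°: d²x/dθ² = +0.013638 m.
a = ω²·d²x/dθ² = (183.4)²·(+0.013638) = +458.72 m/s²;  |a| = 458.72 m/s².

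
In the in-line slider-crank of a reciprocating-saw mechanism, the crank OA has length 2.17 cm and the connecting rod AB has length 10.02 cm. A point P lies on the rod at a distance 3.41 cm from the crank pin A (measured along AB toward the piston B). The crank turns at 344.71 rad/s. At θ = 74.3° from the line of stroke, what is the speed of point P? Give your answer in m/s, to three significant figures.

ω = 344.7 rad/s.  Crank-pin speed |V_A| = rω = 7.4802 m/s, perpendicular to OA.
Rod angle: sinφ = −(r/L) sinθ ⇒ φ = -12.034°; ω_rod = −rω cosθ/√(L²−r²sin²θ) = -20.655 rad/s.
V_P = V_A + ω_rod × AP, with AP = 0.0341 m along the rod.
Components: V_Px = −rω sinθ − a·ω_rod·sinφ = -7.348 m/s;  V_Py = rω cosθ + a·ω_rod·cosφ = +1.3353 m/s.
|V_P| = √(V_Px² + V_Py²) = 7.4683 m/s.

7.47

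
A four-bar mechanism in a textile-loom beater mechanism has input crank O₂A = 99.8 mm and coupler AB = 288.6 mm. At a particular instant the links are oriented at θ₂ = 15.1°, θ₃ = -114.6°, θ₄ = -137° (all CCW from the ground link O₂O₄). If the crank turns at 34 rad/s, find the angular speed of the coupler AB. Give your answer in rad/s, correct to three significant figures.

14.4

ω₂ = 34 rad/s
Differentiating the loop-closure r₂e^{iθ₂}+r₃e^{iθ₃}=r₁+r₄e^{iθ₄} gives r₂ω₂e^{iθ₂}+r₃ω₃e^{iθ₃}=r₄ω₄e^{iθ₄}.
Eliminating the other unknown: ω₃ = r₂ω₂ sin(θ₄−θ₂) / [r₃ sin(θ₃−θ₄)].
Numerator sine = -0.46793; denominator sine = +0.38107.
Result = 0.0998·34·(-0.46793) / (0.2886·(+0.38107)) = -14.437 rad/s; magnitude 14.437 rad/s.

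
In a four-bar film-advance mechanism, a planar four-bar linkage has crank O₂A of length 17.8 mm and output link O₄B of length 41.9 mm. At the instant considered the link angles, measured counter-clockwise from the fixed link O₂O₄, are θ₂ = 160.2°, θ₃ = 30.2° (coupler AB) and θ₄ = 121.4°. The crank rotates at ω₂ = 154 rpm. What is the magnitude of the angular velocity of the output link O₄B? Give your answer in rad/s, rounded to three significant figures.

5.25

ω₂ = 16.13 rad/s (from 154 rpm).
Differentiating the loop-closure r₂e^{iθ₂}+r₃e^{iθ₃}=r₁+r₄e^{iθ₄} gives r₂ω₂e^{iθ₂}+r₃ω₃e^{iθ₃}=r₄ω₄e^{iθ₄}.
Eliminating the other unknown: ω₄ = r₂ω₂ sin(θ₂−θ₃) / [r₄ sin(θ₄−θ₃)].
Numerator sine = +0.76604; denominator sine = +0.99978.
Result = 0.0178·16.13·(+0.76604) / (0.0419·(+0.99978)) = +5.2493 rad/s; magnitude 5.2493 rad/s.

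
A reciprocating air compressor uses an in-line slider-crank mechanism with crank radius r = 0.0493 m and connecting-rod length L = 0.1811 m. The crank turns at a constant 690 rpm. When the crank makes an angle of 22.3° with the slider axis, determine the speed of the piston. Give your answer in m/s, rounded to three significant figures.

ω = 2π·690/60 = 72.26 rad/s
For an in-line slider-crank, x = r cosθ + √(L² − r² sin²θ), so v = −rω sinθ·[1 + r cosθ/√(L² − r² sin²θ)].
With r = 0.0493 m, L = 0.1811 m, θ = 22.3°: √(L² − r² sin²θ) = 0.18013 m.
v = −0.0493·72.26·0.37946·[1 + 0.0493·0.92521/0.18013] = -1.694 m/s.
|v| = 1.694 m/s.

1.69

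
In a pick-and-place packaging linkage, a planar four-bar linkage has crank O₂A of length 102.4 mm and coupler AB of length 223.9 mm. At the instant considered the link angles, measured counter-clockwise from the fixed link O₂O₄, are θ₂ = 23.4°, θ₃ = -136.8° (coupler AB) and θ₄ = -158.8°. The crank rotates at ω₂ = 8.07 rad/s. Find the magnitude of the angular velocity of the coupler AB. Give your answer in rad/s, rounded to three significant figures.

ω₂ = 8.07 rad/s
Differentiating the loop-closure r₂e^{iθ₂}+r₃e^{iθ₃}=r₁+r₄e^{iθ₄} gives r₂ω₂e^{iθ₂}+r₃ω₃e^{iθ₃}=r₄ω₄e^{iθ₄}.
Eliminating the other unknown: ω₃ = r₂ω₂ sin(θ₄−θ₂) / [r₃ sin(θ₃−θ₄)].
Numerator sine = +0.03839; denominator sine = +0.37461.
Result = 0.1024·8.07·(+0.03839) / (0.2239·(+0.37461)) = +0.37821 rad/s; magnitude 0.37821 rad/s.

0.378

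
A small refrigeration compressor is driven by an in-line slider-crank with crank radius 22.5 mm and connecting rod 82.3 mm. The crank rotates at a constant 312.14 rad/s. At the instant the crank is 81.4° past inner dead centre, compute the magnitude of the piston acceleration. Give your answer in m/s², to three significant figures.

ω = 312.1 rad/s
x(θ) = r cosθ + √(L² − r² sin²θ); with ω constant, a = ω²·d²x/dθ².
d²x/dθ² = −r cosθ − r²(cos2θ)/√u − r⁴ sin²2θ/(4u^{3/2}),  u = L² − r² sin²θ = 0.00627836 m².
Substituting r = 0.0225 m, L = 0.0823 m, θ = 81.4°: d²x/dθ² = +0.0027276 m.
a = ω²·d²x/dθ² = (312.1)²·(+0.0027276) = +265.75 m/s²;  |a| = 265.75 m/s².

266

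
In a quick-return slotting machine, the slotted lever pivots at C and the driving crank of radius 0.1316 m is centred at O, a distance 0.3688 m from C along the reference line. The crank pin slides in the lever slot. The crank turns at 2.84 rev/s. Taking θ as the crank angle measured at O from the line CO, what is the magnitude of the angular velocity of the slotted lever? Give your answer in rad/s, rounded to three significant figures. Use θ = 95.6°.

1.56

ω = 17.84 rad/s (from 2.84 rev/s).
Crank pin A relative to C: A = (d + r cosθ, r sinθ); lever angle φ = atan2(r sinθ, d + r cosθ).
Differentiating tanφ: φ̇ = rω(d cosθ + r)/(d² + r² + 2dr cosθ).
d² + r² + 2dr cosθ = |CA|² = 0.14386 m²;  d cosθ + r = +0.095611 m.
|ω_lever| = |0.1316·17.84·+0.095611| / 0.14386 = 1.5607 rad/s.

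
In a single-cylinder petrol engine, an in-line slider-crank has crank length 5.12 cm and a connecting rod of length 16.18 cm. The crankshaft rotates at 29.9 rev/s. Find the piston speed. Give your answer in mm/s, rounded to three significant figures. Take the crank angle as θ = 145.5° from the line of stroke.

4000

ω = 2π·29.9 = 187.9 rad/s
For an in-line slider-crank, x = r cosθ + √(L² − r² sin²θ), so v = −rω sinθ·[1 + r cosθ/√(L² − r² sin²θ)].
With r = 0.0512 m, L = 0.1618 m, θ = 145.5°: √(L² − r² sin²θ) = 0.15918 m.
v = −0.0512·187.9·0.56641·[1 + 0.0512·-0.82413/0.15918] = -4.004 m/s.
|v| = 4.004 m/s = 4004 mm/s.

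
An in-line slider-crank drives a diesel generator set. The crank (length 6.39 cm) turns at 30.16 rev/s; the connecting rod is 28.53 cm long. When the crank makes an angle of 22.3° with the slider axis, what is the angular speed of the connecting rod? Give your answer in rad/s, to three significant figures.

ω = 189.5 rad/s (converted from 30.16 rev/s).
The rod makes angle φ with the slider axis where L sinφ = r sinθ; differentiating, L cosφ·φ̇ = r ω cosθ.
L cosφ = √(L² − r² sin²θ) = 0.28427 m.
|ω_rod| = r ω |cosθ| / √(L² − r² sin²θ) = 0.0639·189.5·0.92521/0.28427 = 39.412 rad/s.

39.4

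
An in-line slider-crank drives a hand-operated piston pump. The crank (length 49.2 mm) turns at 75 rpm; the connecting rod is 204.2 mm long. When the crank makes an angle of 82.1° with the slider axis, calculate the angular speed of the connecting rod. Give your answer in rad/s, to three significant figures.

ω = 7.854 rad/s (converted from 75 rpm).
The rod makes angle φ with the slider axis where L sinφ = r sinθ; differentiating, L cosφ·φ̇ = r ω cosθ.
L cosφ = √(L² − r² sin²θ) = 0.1983 m.
|ω_rod| = r ω |cosθ| / √(L² − r² sin²θ) = 0.0492·7.854·0.13744/0.1983 = 0.26783 rad/s.

0.268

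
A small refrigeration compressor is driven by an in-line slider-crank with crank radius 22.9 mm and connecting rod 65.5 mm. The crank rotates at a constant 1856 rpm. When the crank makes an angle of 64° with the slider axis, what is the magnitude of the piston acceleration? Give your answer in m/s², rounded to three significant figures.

ω = 2π·1856/60 = 194.4 rad/s
x(θ) = r cosθ + √(L² − r² sin²θ); with ω constant, a = ω²·d²x/dθ².
d²x/dθ² = −r cosθ − r²(cos2θ)/√u − r⁴ sin²2θ/(4u^{3/2}),  u = L² − r² sin²θ = 0.00386662 m².
Substituting r = 0.0229 m, L = 0.0655 m, θ = 64°: d²x/dθ² = -0.0050241 m.
a = ω²·d²x/dθ² = (194.4)²·(-0.0050241) = -189.79 m/s²;  |a| = 189.79 m/s².

190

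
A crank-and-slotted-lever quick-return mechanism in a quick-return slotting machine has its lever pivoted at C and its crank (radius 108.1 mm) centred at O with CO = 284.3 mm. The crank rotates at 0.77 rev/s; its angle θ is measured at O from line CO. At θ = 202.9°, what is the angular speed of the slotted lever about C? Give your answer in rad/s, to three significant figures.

2.24

ω = 4.838 rad/s (from 0.77 rev/s).
Crank pin A relative to C: A = (d + r cosθ, r sinθ); lever angle φ = atan2(r sinθ, d + r cosθ).
Differentiating tanφ: φ̇ = rω(d cosθ + r)/(d² + r² + 2dr cosθ).
d² + r² + 2dr cosθ = |CA|² = 0.0358908 m²;  d cosθ + r = -0.15379 m.
|ω_lever| = |0.1081·4.838·-0.15379| / 0.0358908 = 2.241 rad/s.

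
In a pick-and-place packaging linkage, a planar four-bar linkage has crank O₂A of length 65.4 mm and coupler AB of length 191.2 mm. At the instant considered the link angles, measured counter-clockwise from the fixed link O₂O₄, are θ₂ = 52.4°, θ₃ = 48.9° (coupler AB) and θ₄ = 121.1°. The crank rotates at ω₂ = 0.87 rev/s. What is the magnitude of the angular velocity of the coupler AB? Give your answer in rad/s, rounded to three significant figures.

1.83

ω₂ = 5.466 rad/s (from 0.87 rev/s).
Differentiating the loop-closure r₂e^{iθ₂}+r₃e^{iθ₃}=r₁+r₄e^{iθ₄} gives r₂ω₂e^{iθ₂}+r₃ω₃e^{iθ₃}=r₄ω₄e^{iθ₄}.
Eliminating the other unknown: ω₃ = r₂ω₂ sin(θ₄−θ₂) / [r₃ sin(θ₃−θ₄)].
Numerator sine = +0.93169; denominator sine = -0.95213.
Result = 0.0654·5.466·(+0.93169) / (0.1912·(-0.95213)) = -1.8296 rad/s; magnitude 1.8296 rad/s.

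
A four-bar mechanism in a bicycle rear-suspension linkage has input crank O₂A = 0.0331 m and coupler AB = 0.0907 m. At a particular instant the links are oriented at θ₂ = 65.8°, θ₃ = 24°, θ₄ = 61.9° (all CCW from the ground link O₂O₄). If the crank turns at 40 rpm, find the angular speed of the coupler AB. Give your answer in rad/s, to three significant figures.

ω₂ = 4.189 rad/s (from 40 rpm).
Differentiating the loop-closure r₂e^{iθ₂}+r₃e^{iθ₃}=r₁+r₄e^{iθ₄} gives r₂ω₂e^{iθ₂}+r₃ω₃e^{iθ₃}=r₄ω₄e^{iθ₄}.
Eliminating the other unknown: ω₃ = r₂ω₂ sin(θ₄−θ₂) / [r₃ sin(θ₃−θ₄)].
Numerator sine = -0.06802; denominator sine = -0.61429.
Result = 0.0331·4.189·(-0.06802) / (0.0907·(-0.61429)) = +0.16926 rad/s; magnitude 0.16926 rad/s.

0.169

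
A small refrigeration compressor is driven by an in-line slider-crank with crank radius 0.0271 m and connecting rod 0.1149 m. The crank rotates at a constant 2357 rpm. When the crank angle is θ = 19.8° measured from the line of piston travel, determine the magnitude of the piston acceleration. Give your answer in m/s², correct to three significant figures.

1860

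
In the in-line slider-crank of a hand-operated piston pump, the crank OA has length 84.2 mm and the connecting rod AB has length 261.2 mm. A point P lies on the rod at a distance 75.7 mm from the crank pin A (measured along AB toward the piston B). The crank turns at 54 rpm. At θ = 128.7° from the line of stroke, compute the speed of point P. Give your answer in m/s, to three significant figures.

0.408

ω = 5.655 rad/s.  Crank-pin speed |V_A| = rω = 0.47614 m/s, perpendicular to OA.
Rod angle: sinφ = −(r/L) sinθ ⇒ φ = -14.571°; ω_rod = −rω cosθ/√(L²−r²sin²θ) = +1.1776 rad/s.
V_P = V_A + ω_rod × AP, with AP = 0.0757 m along the rod.
Components: V_Px = −rω sinθ − a·ω_rod·sinφ = -0.34917 m/s;  V_Py = rω cosθ + a·ω_rod·cosφ = -0.21142 m/s.
|V_P| = √(V_Px² + V_Py²) = 0.40819 m/s.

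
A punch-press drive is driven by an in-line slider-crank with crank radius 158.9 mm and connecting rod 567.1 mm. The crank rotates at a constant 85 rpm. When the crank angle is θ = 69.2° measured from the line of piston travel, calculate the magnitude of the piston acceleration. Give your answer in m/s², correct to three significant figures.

1.77

ω = 2π·85/60 = 8.901 rad/s
x(θ) = r cosθ + √(L² − r² sin²θ); with ω constant, a = ω²·d²x/dθ².
d²x/dθ² = −r cosθ − r²(cos2θ)/√u − r⁴ sin²2θ/(4u^{3/2}),  u = L² − r² sin²θ = 0.299537 m².
Substituting r = 0.1589 m, L = 0.5671 m, θ = 69.2°: d²x/dθ² = -0.022356 m.
a = ω²·d²x/dθ² = (8.901)²·(-0.022356) = -1.7713 m/s²;  |a| = 1.7713 m/s².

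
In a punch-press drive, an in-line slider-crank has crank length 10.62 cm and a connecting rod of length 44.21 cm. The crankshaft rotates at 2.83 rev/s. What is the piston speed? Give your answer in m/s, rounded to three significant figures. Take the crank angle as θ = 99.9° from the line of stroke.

ω = 2π·2.83 = 17.78 rad/s
For an in-line slider-crank, x = r cosθ + √(L² − r² sin²θ), so v = −rω sinθ·[1 + r cosθ/√(L² − r² sin²θ)].
With r = 0.1062 m, L = 0.4421 m, θ = 99.9°: √(L² − r² sin²θ) = 0.42954 m.
v = −0.1062·17.78·0.98511·[1 + 0.1062·-0.17193/0.42954] = -1.7812 m/s.
|v| = 1.7812 m/s.

1.78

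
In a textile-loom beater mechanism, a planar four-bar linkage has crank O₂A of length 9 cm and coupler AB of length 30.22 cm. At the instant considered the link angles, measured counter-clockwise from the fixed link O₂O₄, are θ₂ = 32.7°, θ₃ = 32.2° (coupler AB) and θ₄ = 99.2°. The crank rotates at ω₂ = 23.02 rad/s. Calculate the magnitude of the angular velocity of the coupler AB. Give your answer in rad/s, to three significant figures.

ω₂ = 23.02 rad/s
Differentiating the loop-closure r₂e^{iθ₂}+r₃e^{iθ₃}=r₁+r₄e^{iθ₄} gives r₂ω₂e^{iθ₂}+r₃ω₃e^{iθ₃}=r₄ω₄e^{iθ₄}.
Eliminating the other unknown: ω₃ = r₂ω₂ sin(θ₄−θ₂) / [r₃ sin(θ₃−θ₄)].
Numerator sine = +0.91706; denominator sine = -0.92050.
Result = 0.09·23.02·(+0.91706) / (0.3022·(-0.92050)) = -6.8301 rad/s; magnitude 6.8301 rad/s.

6.83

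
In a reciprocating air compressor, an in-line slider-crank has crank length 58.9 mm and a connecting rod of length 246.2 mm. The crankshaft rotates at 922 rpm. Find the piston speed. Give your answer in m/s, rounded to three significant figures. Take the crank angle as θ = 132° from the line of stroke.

ω = 2π·922/60 = 96.55 rad/s
For an in-line slider-crank, x = r cosθ + √(L² − r² sin²θ), so v = −rω sinθ·[1 + r cosθ/√(L² − r² sin²θ)].
With r = 0.0589 m, L = 0.2462 m, θ = 132°: √(L² − r² sin²θ) = 0.24228 m.
v = −0.0589·96.55·0.74314·[1 + 0.0589·-0.66913/0.24228] = -3.5387 m/s.
|v| = 3.5387 m/s.

3.54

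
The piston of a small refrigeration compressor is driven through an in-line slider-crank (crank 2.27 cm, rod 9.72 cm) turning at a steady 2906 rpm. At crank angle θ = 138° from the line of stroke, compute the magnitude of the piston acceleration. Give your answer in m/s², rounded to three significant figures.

ω = 2π·2906/60 = 304.3 rad/s
x(θ) = r cosθ + √(L² − r² sin²θ); with ω constant, a = ω²·d²x/dθ².
d²x/dθ² = −r cosθ − r²(cos2θ)/√u − r⁴ sin²2θ/(4u^{3/2}),  u = L² − r² sin²θ = 0.00921713 m².
Substituting r = 0.0227 m, L = 0.0972 m, θ = 138°: d²x/dθ² = +0.016234 m.
a = ω²·d²x/dθ² = (304.3)²·(+0.016234) = +1503.4 m/s²;  |a| = 1503.4 m/s².

1500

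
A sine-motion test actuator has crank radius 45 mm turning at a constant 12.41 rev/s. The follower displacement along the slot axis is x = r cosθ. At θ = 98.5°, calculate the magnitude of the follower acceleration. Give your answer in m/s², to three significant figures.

ω = 77.97 rad/s (from 12.41 rev/s).
x = r cosθ ⇒ ẍ = −rω² cosθ (ω constant).
|a| = rω²|cosθ| = 0.045·(77.97)²·|cos 98.5°| = 40.441 m/s².

40.4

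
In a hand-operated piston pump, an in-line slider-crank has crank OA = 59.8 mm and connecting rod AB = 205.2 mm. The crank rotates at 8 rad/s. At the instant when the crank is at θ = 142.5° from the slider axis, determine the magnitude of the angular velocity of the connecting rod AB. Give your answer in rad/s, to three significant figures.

1.88

ω = 8 rad/s
The rod makes angle φ with the slider axis where L sinφ = r sinθ; differentiating, L cosφ·φ̇ = r ω cosθ.
L cosφ = √(L² − r² sin²θ) = 0.20195 m.
|ω_rod| = r ω |cosθ| / √(L² − r² sin²θ) = 0.0598·8·0.79335/0.20195 = 1.8794 rad/s.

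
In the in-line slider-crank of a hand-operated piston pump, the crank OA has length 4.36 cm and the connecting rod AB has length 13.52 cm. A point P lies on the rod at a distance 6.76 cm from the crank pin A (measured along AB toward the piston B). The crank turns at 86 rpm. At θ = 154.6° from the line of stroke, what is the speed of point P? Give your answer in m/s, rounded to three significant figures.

ω = 9.006 rad/s.  Crank-pin speed |V_A| = rω = 0.39266 m/s, perpendicular to OA.
Rod angle: sinφ = −(r/L) sinθ ⇒ φ = -7.951°; ω_rod = −rω cosθ/√(L²−r²sin²θ) = +2.649 rad/s.
V_P = V_A + ω_rod × AP, with AP = 0.0676 m along the rod.
Components: V_Px = −rω sinθ − a·ω_rod·sinφ = -0.14365 m/s;  V_Py = rω cosθ + a·ω_rod·cosφ = -0.17735 m/s.
|V_P| = √(V_Px² + V_Py²) = 0.22823 m/s.

0.228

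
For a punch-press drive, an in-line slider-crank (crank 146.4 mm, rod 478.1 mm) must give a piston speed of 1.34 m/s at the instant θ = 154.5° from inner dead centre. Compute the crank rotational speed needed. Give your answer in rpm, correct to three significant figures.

For an in-line slider-crank, |v_piston| = rω|sinθ|·[1 + r cosθ/√(L² − r² sin²θ)].
With r = 0.1464 m, L = 0.4781 m, θ = 154.5°: the bracketed kinematic factor |dx/dθ| = 0.045454 m.
ω = v/|dx/dθ| = 1.34/0.045454 = 29.48 rad/s.
N = 60ω/(2π) = 281.52 rpm.

282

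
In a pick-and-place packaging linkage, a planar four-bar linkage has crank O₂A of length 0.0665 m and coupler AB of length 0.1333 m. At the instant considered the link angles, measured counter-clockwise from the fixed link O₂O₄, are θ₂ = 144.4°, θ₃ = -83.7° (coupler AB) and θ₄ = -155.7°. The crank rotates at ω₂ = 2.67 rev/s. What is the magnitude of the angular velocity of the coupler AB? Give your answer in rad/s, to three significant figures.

ω₂ = 16.78 rad/s (from 2.67 rev/s).
Differentiating the loop-closure r₂e^{iθ₂}+r₃e^{iθ₃}=r₁+r₄e^{iθ₄} gives r₂ω₂e^{iθ₂}+r₃ω₃e^{iθ₃}=r₄ω₄e^{iθ₄}.
Eliminating the other unknown: ω₃ = r₂ω₂ sin(θ₄−θ₂) / [r₃ sin(θ₃−θ₄)].
Numerator sine = +0.86515; denominator sine = +0.95106.
Result = 0.0665·16.78·(+0.86515) / (0.1333·(+0.95106)) = +7.6132 rad/s; magnitude 7.6132 rad/s.

7.61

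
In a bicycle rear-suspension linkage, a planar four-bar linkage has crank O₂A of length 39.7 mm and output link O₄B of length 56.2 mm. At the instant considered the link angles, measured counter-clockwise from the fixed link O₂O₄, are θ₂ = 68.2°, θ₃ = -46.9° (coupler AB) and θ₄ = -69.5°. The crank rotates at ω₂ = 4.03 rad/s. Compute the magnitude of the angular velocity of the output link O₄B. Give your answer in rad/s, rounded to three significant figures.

6.71

ω₂ = 4.03 rad/s
Differentiating the loop-closure r₂e^{iθ₂}+r₃e^{iθ₃}=r₁+r₄e^{iθ₄} gives r₂ω₂e^{iθ₂}+r₃ω₃e^{iθ₃}=r₄ω₄e^{iθ₄}.
Eliminating the other unknown: ω₄ = r₂ω₂ sin(θ₂−θ₃) / [r₄ sin(θ₄−θ₃)].
Numerator sine = +0.90557; denominator sine = -0.38430.
Result = 0.0397·4.03·(+0.90557) / (0.0562·(-0.38430)) = -6.7083 rad/s; magnitude 6.7083 rad/s.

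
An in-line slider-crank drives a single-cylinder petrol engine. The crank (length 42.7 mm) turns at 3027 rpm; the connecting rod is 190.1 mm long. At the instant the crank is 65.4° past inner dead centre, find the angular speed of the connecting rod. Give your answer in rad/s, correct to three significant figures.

ω = 317 rad/s (converted from 3027 rpm).
The rod makes angle φ with the slider axis where L sinφ = r sinθ; differentiating, L cosφ·φ̇ = r ω cosθ.
L cosφ = √(L² − r² sin²θ) = 0.18609 m.
|ω_rod| = r ω |cosθ| / √(L² − r² sin²θ) = 0.0427·317·0.41628/0.18609 = 30.278 rad/s.

30.3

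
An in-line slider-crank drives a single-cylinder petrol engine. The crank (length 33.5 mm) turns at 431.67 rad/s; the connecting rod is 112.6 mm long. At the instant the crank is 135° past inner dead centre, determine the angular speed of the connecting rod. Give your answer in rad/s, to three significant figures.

92.9

ω = 431.7 rad/s
The rod makes angle φ with the slider axis where L sinφ = r sinθ; differentiating, L cosφ·φ̇ = r ω cosθ.
L cosφ = √(L² − r² sin²θ) = 0.11008 m.
|ω_rod| = r ω |cosθ| / √(L² − r² sin²θ) = 0.0335·431.7·0.70711/0.11008 = 92.891 rad/s.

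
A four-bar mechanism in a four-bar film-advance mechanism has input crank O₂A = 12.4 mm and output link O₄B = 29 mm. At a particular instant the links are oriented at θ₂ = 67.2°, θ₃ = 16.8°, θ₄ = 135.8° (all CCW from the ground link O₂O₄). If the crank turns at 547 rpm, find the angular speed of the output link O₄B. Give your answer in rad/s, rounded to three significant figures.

21.6

ω₂ = 57.28 rad/s (from 547 rpm).
Differentiating the loop-closure r₂e^{iθ₂}+r₃e^{iθ₃}=r₁+r₄e^{iθ₄} gives r₂ω₂e^{iθ₂}+r₃ω₃e^{iθ₃}=r₄ω₄e^{iθ₄}.
Eliminating the other unknown: ω₄ = r₂ω₂ sin(θ₂−θ₃) / [r₄ sin(θ₄−θ₃)].
Numerator sine = +0.77051; denominator sine = +0.87462.
Result = 0.0124·57.28·(+0.77051) / (0.029·(+0.87462)) = +21.577 rad/s; magnitude 21.577 rad/s.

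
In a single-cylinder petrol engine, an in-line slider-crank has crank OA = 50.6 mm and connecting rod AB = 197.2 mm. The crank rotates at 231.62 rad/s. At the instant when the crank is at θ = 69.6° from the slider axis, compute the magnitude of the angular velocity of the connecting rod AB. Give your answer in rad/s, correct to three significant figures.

ω = 231.6 rad/s
The rod makes angle φ with the slider axis where L sinφ = r sinθ; differentiating, L cosφ·φ̇ = r ω cosθ.
L cosφ = √(L² − r² sin²θ) = 0.19141 m.
|ω_rod| = r ω |cosθ| / √(L² − r² sin²θ) = 0.0506·231.6·0.34857/0.19141 = 21.343 rad/s.

21.3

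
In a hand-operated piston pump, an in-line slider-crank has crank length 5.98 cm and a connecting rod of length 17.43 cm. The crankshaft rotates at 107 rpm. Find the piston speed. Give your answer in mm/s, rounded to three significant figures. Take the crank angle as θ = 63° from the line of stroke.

695

ω = 2π·107/60 = 11.21 rad/s
For an in-line slider-crank, x = r cosθ + √(L² − r² sin²θ), so v = −rω sinθ·[1 + r cosθ/√(L² − r² sin²θ)].
With r = 0.0598 m, L = 0.1743 m, θ = 63°: √(L² − r² sin²θ) = 0.16596 m.
v = −0.0598·11.21·0.89101·[1 + 0.0598·0.45399/0.16596] = -0.69469 m/s.
|v| = 0.69469 m/s = 694.69 mm/s.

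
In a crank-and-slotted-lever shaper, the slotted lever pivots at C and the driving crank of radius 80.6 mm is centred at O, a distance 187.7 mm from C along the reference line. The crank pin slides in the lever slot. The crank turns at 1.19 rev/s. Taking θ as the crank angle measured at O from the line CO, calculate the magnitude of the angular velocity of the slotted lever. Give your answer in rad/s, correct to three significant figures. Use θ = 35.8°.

2.12

ω = 7.477 rad/s (from 1.19 rev/s).
Crank pin A relative to C: A = (d + r cosθ, r sinθ); lever angle φ = atan2(r sinθ, d + r cosθ).
Differentiating tanφ: φ̇ = rω(d cosθ + r)/(d² + r² + 2dr cosθ).
d² + r² + 2dr cosθ = |CA|² = 0.0662682 m²;  d cosθ + r = +0.23284 m.
|ω_lever| = |0.0806·7.477·+0.23284| / 0.0662682 = 2.1174 rad/s.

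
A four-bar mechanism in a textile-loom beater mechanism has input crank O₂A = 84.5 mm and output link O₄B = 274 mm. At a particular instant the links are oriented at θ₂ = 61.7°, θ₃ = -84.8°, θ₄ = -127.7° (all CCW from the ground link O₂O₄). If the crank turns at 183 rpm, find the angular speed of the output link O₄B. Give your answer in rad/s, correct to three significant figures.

ω₂ = 19.16 rad/s (from 183 rpm).
Differentiating the loop-closure r₂e^{iθ₂}+r₃e^{iθ₃}=r₁+r₄e^{iθ₄} gives r₂ω₂e^{iθ₂}+r₃ω₃e^{iθ₃}=r₄ω₄e^{iθ₄}.
Eliminating the other unknown: ω₄ = r₂ω₂ sin(θ₂−θ₃) / [r₄ sin(θ₄−θ₃)].
Numerator sine = +0.55194; denominator sine = -0.68072.
Result = 0.0845·19.16·(+0.55194) / (0.274·(-0.68072)) = -4.7919 rad/s; magnitude 4.7919 rad/s.

4.79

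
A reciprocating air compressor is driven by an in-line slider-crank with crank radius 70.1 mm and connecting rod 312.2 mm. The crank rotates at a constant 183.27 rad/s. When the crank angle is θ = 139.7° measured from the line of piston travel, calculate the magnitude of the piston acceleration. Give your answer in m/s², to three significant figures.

ω = 183.3 rad/s
x(θ) = r cosθ + √(L² − r² sin²θ); with ω constant, a = ω²·d²x/dθ².
d²x/dθ² = −r cosθ − r²(cos2θ)/√u − r⁴ sin²2θ/(4u^{3/2}),  u = L² − r² sin²θ = 0.0954131 m².
Substituting r = 0.0701 m, L = 0.3122 m, θ = 139.7°: d²x/dθ² = +0.050665 m.
a = ω²·d²x/dθ² = (183.3)²·(+0.050665) = +1701.7 m/s²;  |a| = 1701.7 m/s².

1700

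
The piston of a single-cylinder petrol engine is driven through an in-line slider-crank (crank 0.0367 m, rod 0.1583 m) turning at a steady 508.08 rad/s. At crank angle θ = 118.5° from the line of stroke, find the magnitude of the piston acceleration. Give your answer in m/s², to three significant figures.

ω = 508.1 rad/s
x(θ) = r cosθ + √(L² − r² sin²θ); with ω constant, a = ω²·d²x/dθ².
d²x/dθ² = −r cosθ − r²(cos2θ)/√u − r⁴ sin²2θ/(4u^{3/2}),  u = L² − r² sin²θ = 0.0240187 m².
Substituting r = 0.0367 m, L = 0.1583 m, θ = 118.5°: d²x/dθ² = +0.022159 m.
a = ω²·d²x/dθ² = (508.1)²·(+0.022159) = +5720.3 m/s²;  |a| = 5720.3 m/s².

5720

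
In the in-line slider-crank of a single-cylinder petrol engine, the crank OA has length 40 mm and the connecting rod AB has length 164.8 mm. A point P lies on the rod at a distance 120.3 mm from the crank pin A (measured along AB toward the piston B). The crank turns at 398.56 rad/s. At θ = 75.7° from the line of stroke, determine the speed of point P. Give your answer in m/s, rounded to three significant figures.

16.2

ω = 398.6 rad/s.  Crank-pin speed |V_A| = rω = 15.942 m/s, perpendicular to OA.
Rod angle: sinφ = −(r/L) sinθ ⇒ φ = -13.603°; ω_rod = −rω cosθ/√(L²−r²sin²θ) = -24.584 rad/s.
V_P = V_A + ω_rod × AP, with AP = 0.1203 m along the rod.
Components: V_Px = −rω sinθ − a·ω_rod·sinφ = -16.144 m/s;  V_Py = rω cosθ + a·ω_rod·cosφ = +1.0633 m/s.
|V_P| = √(V_Px² + V_Py²) = 16.179 m/s.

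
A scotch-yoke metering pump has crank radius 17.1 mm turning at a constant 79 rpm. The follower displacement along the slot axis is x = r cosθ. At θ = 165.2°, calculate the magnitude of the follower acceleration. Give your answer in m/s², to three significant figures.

ω = 8.273 rad/s (from 79 rpm).
x = r cosθ ⇒ ẍ = −rω² cosθ (ω constant).
|a| = rω²|cosθ| = 0.0171·(8.273)²·|cos 165.2°| = 1.1315 m/s².

1.13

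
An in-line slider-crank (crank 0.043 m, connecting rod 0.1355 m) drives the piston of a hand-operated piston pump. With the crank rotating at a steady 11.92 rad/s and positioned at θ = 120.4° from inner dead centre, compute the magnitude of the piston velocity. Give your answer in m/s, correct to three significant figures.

ω = 11.92 rad/s
For an in-line slider-crank, x = r cosθ + √(L² − r² sin²θ), so v = −rω sinθ·[1 + r cosθ/√(L² − r² sin²θ)].
With r = 0.043 m, L = 0.1355 m, θ = 120.4°: √(L² − r² sin²θ) = 0.13033 m.
v = −0.043·11.92·0.86251·[1 + 0.043·-0.50603/0.13033] = -0.36828 m/s.
|v| = 0.36828 m/s.

0.368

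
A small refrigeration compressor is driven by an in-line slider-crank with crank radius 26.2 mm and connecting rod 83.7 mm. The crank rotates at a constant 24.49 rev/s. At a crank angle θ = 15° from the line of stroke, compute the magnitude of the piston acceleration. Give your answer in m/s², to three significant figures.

ω = 2π·24.5 = 153.9 rad/s
x(θ) = r cosθ + √(L² − r² sin²θ); with ω constant, a = ω²·d²x/dθ².
d²x/dθ² = −r cosθ − r²(cos2θ)/√u − r⁴ sin²2θ/(4u^{3/2}),  u = L² − r² sin²θ = 0.00695971 m².
Substituting r = 0.0262 m, L = 0.0837 m, θ = 15°: d²x/dθ² = -0.032484 m.
a = ω²·d²x/dθ² = (153.9)²·(-0.032484) = -769.14 m/s²;  |a| = 769.14 m/s².

769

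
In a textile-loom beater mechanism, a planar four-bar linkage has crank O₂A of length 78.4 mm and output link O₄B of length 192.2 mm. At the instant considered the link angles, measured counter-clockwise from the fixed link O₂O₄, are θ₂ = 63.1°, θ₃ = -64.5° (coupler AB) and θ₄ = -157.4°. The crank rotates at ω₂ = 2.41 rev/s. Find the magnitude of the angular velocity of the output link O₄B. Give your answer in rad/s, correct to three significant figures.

ω₂ = 15.14 rad/s (from 2.41 rev/s).
Differentiating the loop-closure r₂e^{iθ₂}+r₃e^{iθ₃}=r₁+r₄e^{iθ₄} gives r₂ω₂e^{iθ₂}+r₃ω₃e^{iθ₃}=r₄ω₄e^{iθ₄}.
Eliminating the other unknown: ω₄ = r₂ω₂ sin(θ₂−θ₃) / [r₄ sin(θ₄−θ₃)].
Numerator sine = +0.79229; denominator sine = -0.99872.
Result = 0.0784·15.14·(+0.79229) / (0.1922·(-0.99872)) = -4.9 rad/s; magnitude 4.9 rad/s.

4.90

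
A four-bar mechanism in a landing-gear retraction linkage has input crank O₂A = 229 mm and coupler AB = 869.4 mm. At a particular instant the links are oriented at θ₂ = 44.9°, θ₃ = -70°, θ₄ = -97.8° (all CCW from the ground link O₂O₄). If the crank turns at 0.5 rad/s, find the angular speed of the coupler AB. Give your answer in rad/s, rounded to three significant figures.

0.171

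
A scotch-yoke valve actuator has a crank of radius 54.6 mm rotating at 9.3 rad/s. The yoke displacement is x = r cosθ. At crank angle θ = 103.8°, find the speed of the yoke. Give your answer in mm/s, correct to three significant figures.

ω = 9.3 rad/s
x = r cosθ ⇒ ẋ = −rω sinθ.
|v| = rω|sinθ| = 0.0546·9.3·|sin 103.8°| = 0.49312 m/s = 493.12 mm/s.

493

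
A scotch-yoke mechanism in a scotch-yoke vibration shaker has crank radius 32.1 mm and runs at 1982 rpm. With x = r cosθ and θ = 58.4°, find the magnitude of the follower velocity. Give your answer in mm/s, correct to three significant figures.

ω = 207.6 rad/s (from 1982 rpm).
x = r cosθ ⇒ ẋ = −rω sinθ.
|v| = rω|sinθ| = 0.0321·207.6·|sin 58.4°| = 5.6746 m/s = 5674.6 mm/s.

5670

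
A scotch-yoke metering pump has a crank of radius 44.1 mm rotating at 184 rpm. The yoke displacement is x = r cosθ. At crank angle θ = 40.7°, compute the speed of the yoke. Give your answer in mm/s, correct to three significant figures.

554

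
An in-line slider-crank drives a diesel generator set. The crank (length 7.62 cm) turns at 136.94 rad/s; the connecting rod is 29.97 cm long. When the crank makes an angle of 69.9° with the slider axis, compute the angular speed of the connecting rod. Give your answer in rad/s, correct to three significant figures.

ω = 136.9 rad/s
The rod makes angle φ with the slider axis where L sinφ = r sinθ; differentiating, L cosφ·φ̇ = r ω cosθ.
L cosφ = √(L² − r² sin²θ) = 0.29103 m.
|ω_rod| = r ω |cosθ| / √(L² − r² sin²θ) = 0.0762·136.9·0.34366/0.29103 = 12.322 rad/s.

12.3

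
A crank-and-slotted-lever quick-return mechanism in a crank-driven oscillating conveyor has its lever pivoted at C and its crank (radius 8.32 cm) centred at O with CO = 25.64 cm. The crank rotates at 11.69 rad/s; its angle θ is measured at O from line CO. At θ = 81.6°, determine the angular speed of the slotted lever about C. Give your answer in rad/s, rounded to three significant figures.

ω = 11.69 rad/s
Crank pin A relative to C: A = (d + r cosθ, r sinθ); lever angle φ = atan2(r sinθ, d + r cosθ).
Differentiating tanφ: φ̇ = rω(d cosθ + r)/(d² + r² + 2dr cosθ).
d² + r² + 2dr cosθ = |CA|² = 0.0788958 m²;  d cosθ + r = +0.12066 m.
|ω_lever| = |0.0832·11.69·+0.12066| / 0.0788958 = 1.4874 rad/s.

1.49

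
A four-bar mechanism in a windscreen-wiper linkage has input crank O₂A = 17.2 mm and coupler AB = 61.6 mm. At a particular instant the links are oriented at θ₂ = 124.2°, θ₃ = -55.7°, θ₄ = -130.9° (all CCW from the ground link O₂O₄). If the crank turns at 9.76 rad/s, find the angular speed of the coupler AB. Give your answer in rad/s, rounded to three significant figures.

2.72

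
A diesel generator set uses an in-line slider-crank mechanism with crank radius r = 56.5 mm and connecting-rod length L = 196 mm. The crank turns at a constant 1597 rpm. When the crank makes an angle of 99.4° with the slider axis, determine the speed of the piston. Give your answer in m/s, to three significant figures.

8.86

ω = 2π·1597/60 = 167.2 rad/s
For an in-line slider-crank, x = r cosθ + √(L² − r² sin²θ), so v = −rω sinθ·[1 + r cosθ/√(L² − r² sin²θ)].
With r = 0.0565 m, L = 0.196 m, θ = 99.4°: √(L² − r² sin²θ) = 0.18791 m.
v = −0.0565·167.2·0.98657·[1 + 0.0565·-0.16333/0.18791] = -8.8642 m/s.
|v| = 8.8642 m/s.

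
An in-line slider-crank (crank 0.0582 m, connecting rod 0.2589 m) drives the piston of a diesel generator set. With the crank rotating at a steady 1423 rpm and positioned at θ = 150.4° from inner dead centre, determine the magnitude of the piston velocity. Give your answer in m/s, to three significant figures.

ω = 2π·1423/60 = 149 rad/s
For an in-line slider-crank, x = r cosθ + √(L² − r² sin²θ), so v = −rω sinθ·[1 + r cosθ/√(L² − r² sin²θ)].
With r = 0.0582 m, L = 0.2589 m, θ = 150.4°: √(L² − r² sin²θ) = 0.2573 m.
v = −0.0582·149·0.49394·[1 + 0.0582·-0.86949/0.2573] = -3.4413 m/s.
|v| = 3.4413 m/s.

3.44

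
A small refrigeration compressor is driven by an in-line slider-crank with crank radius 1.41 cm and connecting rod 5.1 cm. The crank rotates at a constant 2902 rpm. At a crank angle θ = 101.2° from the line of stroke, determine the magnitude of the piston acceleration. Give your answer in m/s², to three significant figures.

598

ω = 2π·2902/60 = 303.9 rad/s
x(θ) = r cosθ + √(L² − r² sin²θ); with ω constant, a = ω²·d²x/dθ².
d²x/dθ² = −r cosθ − r²(cos2θ)/√u − r⁴ sin²2θ/(4u^{3/2}),  u = L² − r² sin²θ = 0.00240969 m².
Substituting r = 0.0141 m, L = 0.051 m, θ = 101.2°: d²x/dθ² = +0.006471 m.
a = ω²·d²x/dθ² = (303.9)²·(+0.006471) = +597.62 m/s²;  |a| = 597.62 m/s².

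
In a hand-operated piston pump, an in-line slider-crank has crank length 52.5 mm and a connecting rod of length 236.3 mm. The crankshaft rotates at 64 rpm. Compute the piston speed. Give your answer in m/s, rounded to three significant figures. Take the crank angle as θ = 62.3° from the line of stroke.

0.344

ω = 2π·64/60 = 6.702 rad/s
For an in-line slider-crank, x = r cosθ + √(L² − r² sin²θ), so v = −rω sinθ·[1 + r cosθ/√(L² − r² sin²θ)].
With r = 0.0525 m, L = 0.2363 m, θ = 62.3°: √(L² − r² sin²θ) = 0.23168 m.
v = −0.0525·6.702·0.88539·[1 + 0.0525·0.46484/0.23168] = -0.34435 m/s.
|v| = 0.34435 m/s.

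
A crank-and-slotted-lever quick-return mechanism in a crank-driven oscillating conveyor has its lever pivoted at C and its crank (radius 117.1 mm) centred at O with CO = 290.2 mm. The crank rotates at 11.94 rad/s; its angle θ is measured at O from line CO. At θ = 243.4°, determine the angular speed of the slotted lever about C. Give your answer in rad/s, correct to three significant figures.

ω = 11.94 rad/s
Crank pin A relative to C: A = (d + r cosθ, r sinθ); lever angle φ = atan2(r sinθ, d + r cosθ).
Differentiating tanφ: φ̇ = rω(d cosθ + r)/(d² + r² + 2dr cosθ).
d² + r² + 2dr cosθ = |CA|² = 0.0674966 m²;  d cosθ + r = -0.01284 m.
|ω_lever| = |0.1171·11.94·-0.01284| / 0.0674966 = 0.26597 rad/s.

0.266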